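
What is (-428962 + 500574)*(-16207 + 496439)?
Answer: 34390373984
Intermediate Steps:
(-428962 + 500574)*(-16207 + 496439) = 71612*480232 = 34390373984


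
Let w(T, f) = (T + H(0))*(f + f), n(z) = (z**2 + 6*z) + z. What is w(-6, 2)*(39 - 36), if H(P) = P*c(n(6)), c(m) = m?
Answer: -72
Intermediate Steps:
n(z) = z**2 + 7*z
H(P) = 78*P (H(P) = P*(6*(7 + 6)) = P*(6*13) = P*78 = 78*P)
w(T, f) = 2*T*f (w(T, f) = (T + 78*0)*(f + f) = (T + 0)*(2*f) = T*(2*f) = 2*T*f)
w(-6, 2)*(39 - 36) = (2*(-6)*2)*(39 - 36) = -24*3 = -72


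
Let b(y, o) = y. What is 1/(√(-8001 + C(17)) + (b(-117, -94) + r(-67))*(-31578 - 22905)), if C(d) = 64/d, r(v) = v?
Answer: 7409688/74281173765847 - I*√4369/74281173765847 ≈ 9.9752e-8 - 8.8984e-13*I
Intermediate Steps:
1/(√(-8001 + C(17)) + (b(-117, -94) + r(-67))*(-31578 - 22905)) = 1/(√(-8001 + 64/17) + (-117 - 67)*(-31578 - 22905)) = 1/(√(-8001 + 64*(1/17)) - 184*(-54483)) = 1/(√(-8001 + 64/17) + 10024872) = 1/(√(-135953/17) + 10024872) = 1/(23*I*√4369/17 + 10024872) = 1/(10024872 + 23*I*√4369/17)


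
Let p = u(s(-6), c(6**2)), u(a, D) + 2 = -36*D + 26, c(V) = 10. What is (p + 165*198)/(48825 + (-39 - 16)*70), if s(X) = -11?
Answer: 32334/44975 ≈ 0.71893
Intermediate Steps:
u(a, D) = 24 - 36*D (u(a, D) = -2 + (-36*D + 26) = -2 + (26 - 36*D) = 24 - 36*D)
p = -336 (p = 24 - 36*10 = 24 - 360 = -336)
(p + 165*198)/(48825 + (-39 - 16)*70) = (-336 + 165*198)/(48825 + (-39 - 16)*70) = (-336 + 32670)/(48825 - 55*70) = 32334/(48825 - 3850) = 32334/44975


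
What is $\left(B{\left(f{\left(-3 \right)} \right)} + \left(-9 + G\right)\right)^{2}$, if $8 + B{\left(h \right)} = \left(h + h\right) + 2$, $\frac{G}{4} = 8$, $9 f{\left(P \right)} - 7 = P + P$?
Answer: $\frac{24025}{81} \approx 296.6$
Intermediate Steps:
$f{\left(P \right)} = \frac{7}{9} + \frac{2 P}{9}$ ($f{\left(P \right)} = \frac{7}{9} + \frac{P + P}{9} = \frac{7}{9} + \frac{2 P}{9}$)
$G = 32$ ($G = 4 \cdot 8 = 32$)
$B{\left(h \right)} = -6 + 2 h$ ($B{\left(h \right)} = -8 + \left(\left(h + h\right) + 2\right) = -8 + \left(2 h + 2\right) = -8 + \left(2 + 2 h\right) = -6 + 2 h$)
$\left(B{\left(f{\left(-3 \right)} \right)} + \left(-9 + G\right)\right)^{2} = \left(\left(-6 + 2 \left(\frac{7}{9} + \frac{2}{9} \left(-3\right)\right)\right) + \left(-9 + 32\right)\right)^{2} = \left(\left(-6 + 2 \left(\frac{7}{9} - \frac{2}{3}\right)\right) + 23\right)^{2} = \left(\left(-6 + 2 \cdot \frac{1}{9}\right) + 23\right)^{2} = \left(\left(-6 + \frac{2}{9}\right) + 23\right)^{2} = \left(- \frac{52}{9} + 23\right)^{2} = \left(\frac{155}{9}\right)^{2} = \frac{24025}{81}$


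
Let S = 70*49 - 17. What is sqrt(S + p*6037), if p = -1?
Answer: 8*I*sqrt(41) ≈ 51.225*I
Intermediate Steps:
S = 3413 (S = 3430 - 17 = 3413)
sqrt(S + p*6037) = sqrt(3413 - 1*6037) = sqrt(3413 - 6037) = sqrt(-2624) = 8*I*sqrt(41)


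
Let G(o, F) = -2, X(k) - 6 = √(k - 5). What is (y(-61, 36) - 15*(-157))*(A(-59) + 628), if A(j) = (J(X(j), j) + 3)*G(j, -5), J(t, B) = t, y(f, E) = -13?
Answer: 1428620 - 37472*I ≈ 1.4286e+6 - 37472.0*I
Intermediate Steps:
X(k) = 6 + √(-5 + k) (X(k) = 6 + √(k - 5) = 6 + √(-5 + k))
A(j) = -18 - 2*√(-5 + j) (A(j) = ((6 + √(-5 + j)) + 3)*(-2) = (9 + √(-5 + j))*(-2) = -18 - 2*√(-5 + j))
(y(-61, 36) - 15*(-157))*(A(-59) + 628) = (-13 - 15*(-157))*((-18 - 2*√(-5 - 59)) + 628) = (-13 + 2355)*((-18 - 16*I) + 628) = 2342*((-18 - 16*I) + 628) = 2342*(610 - 16*I) = 1428620 - 37472*I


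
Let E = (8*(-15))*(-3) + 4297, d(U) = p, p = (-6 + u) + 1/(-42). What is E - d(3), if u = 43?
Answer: 194041/42 ≈ 4620.0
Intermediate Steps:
p = 1553/42 (p = (-6 + 43) + 1/(-42) = 37 - 1/42 = 1553/42 ≈ 36.976)
d(U) = 1553/42
E = 4657 (E = -120*(-3) + 4297 = 360 + 4297 = 4657)
E - d(3) = 4657 - 1*1553/42 = 4657 - 1553/42 = 194041/42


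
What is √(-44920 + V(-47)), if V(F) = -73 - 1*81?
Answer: I*√45074 ≈ 212.31*I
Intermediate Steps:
V(F) = -154 (V(F) = -73 - 81 = -154)
√(-44920 + V(-47)) = √(-44920 - 154) = √(-45074) = I*√45074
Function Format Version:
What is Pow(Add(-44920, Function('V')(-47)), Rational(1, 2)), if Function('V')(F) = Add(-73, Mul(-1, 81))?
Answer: Mul(I, Pow(45074, Rational(1, 2))) ≈ Mul(212.31, I)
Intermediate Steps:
Function('V')(F) = -154 (Function('V')(F) = Add(-73, -81) = -154)
Pow(Add(-44920, Function('V')(-47)), Rational(1, 2)) = Pow(Add(-44920, -154), Rational(1, 2)) = Pow(-45074, Rational(1, 2)) = Mul(I, Pow(45074, Rational(1, 2)))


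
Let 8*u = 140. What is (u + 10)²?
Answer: 3025/4 ≈ 756.25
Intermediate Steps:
u = 35/2 (u = (⅛)*140 = 35/2 ≈ 17.500)
(u + 10)² = (35/2 + 10)² = (55/2)² = 3025/4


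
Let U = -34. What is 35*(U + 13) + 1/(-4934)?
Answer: -3626491/4934 ≈ -735.00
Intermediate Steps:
35*(U + 13) + 1/(-4934) = 35*(-34 + 13) + 1/(-4934) = 35*(-21) - 1/4934 = -735 - 1/4934 = -3626491/4934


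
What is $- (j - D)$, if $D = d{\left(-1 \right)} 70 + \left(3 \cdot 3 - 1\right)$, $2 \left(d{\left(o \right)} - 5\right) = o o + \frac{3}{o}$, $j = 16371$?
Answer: $-16083$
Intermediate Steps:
$d{\left(o \right)} = 5 + \frac{o^{2}}{2} + \frac{3}{2 o}$ ($d{\left(o \right)} = 5 + \frac{o o + \frac{3}{o}}{2} = 5 + \frac{o^{2} + \frac{3}{o}}{2} = 5 + \left(\frac{o^{2}}{2} + \frac{3}{2 o}\right) = 5 + \frac{o^{2}}{2} + \frac{3}{2 o}$)
$D = 288$ ($D = \frac{3 - \left(10 + \left(-1\right)^{2}\right)}{2 \left(-1\right)} 70 + \left(3 \cdot 3 - 1\right) = \frac{1}{2} \left(-1\right) \left(3 - \left(10 + 1\right)\right) 70 + \left(9 - 1\right) = \frac{1}{2} \left(-1\right) \left(3 - 11\right) 70 + 8 = \frac{1}{2} \left(-1\right) \left(-8\right) 70 + 8 = 4 \cdot 70 + 8 = 280 + 8 = 288$)
$- (j - D) = - (16371 - 288) = \left(-1\right) 16083 = -16083$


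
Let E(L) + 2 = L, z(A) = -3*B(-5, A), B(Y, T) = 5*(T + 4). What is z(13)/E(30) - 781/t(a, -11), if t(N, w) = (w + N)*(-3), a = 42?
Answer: -1847/2604 ≈ -0.70929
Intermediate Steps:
B(Y, T) = 20 + 5*T (B(Y, T) = 5*(4 + T) = 20 + 5*T)
t(N, w) = -3*N - 3*w (t(N, w) = (N + w)*(-3) = -3*N - 3*w)
z(A) = -60 - 15*A (z(A) = -3*(20 + 5*A) = -60 - 15*A)
E(L) = -2 + L
z(13)/E(30) - 781/t(a, -11) = (-60 - 15*13)/(-2 + 30) - 781/(-3*42 - 3*(-11)) = (-60 - 195)/28 - 781/(-126 + 33) = -255*1/28 - 781/(-93) = -255/28 - 781*(-1/93) = -255/28 + 781/93 = -1847/2604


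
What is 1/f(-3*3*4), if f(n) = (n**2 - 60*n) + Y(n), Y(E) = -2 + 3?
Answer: 1/3457 ≈ 0.00028927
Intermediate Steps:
Y(E) = 1
f(n) = 1 + n**2 - 60*n (f(n) = (n**2 - 60*n) + 1 = 1 + n**2 - 60*n)
1/f(-3*3*4) = 1/(1 + (-3*3*4)**2 - 60*(-3*3)*4) = 1/(1 + (-9*4)**2 - (-540)*4) = 1/(1 + (-36)**2 - 60*(-36)) = 1/(1 + 1296 + 2160) = 1/3457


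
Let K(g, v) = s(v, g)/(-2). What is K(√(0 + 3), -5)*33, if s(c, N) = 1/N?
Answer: -11*√3/2 ≈ -9.5263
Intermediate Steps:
K(g, v) = -1/(2*g) (K(g, v) = 1/(g*(-2)) = -½/g = -1/(2*g))
K(√(0 + 3), -5)*33 = -1/(2*√(0 + 3))*33 = -√3/3/2*33 = -√3/6*33 = -11*√3/2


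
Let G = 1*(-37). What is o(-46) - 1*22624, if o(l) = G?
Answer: -22661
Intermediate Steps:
G = -37
o(l) = -37
o(-46) - 1*22624 = -37 - 1*22624 = -37 - 22624 = -22661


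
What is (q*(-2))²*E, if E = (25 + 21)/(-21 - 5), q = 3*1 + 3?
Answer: -3312/13 ≈ -254.77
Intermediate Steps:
q = 6 (q = 3 + 3 = 6)
E = -23/13 (E = 46/(-26) = 46*(-1/26) = -23/13 ≈ -1.7692)
(q*(-2))²*E = (6*(-2))²*(-23/13) = (-12)²*(-23/13) = 144*(-23/13) = -3312/13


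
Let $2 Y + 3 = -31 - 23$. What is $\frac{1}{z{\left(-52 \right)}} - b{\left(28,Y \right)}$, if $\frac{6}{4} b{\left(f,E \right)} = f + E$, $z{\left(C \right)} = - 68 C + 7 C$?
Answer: $\frac{3175}{9516} \approx 0.33365$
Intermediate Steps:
$Y = - \frac{57}{2}$ ($Y = - \frac{3}{2} + \frac{-31 - 23}{2} = - \frac{3}{2} + \frac{1}{2} \left(-54\right) = - \frac{3}{2} - 27 = - \frac{57}{2} \approx -28.5$)
$z{\left(C \right)} = - 61 C$
$b{\left(f,E \right)} = \frac{2 E}{3} + \frac{2 f}{3}$ ($b{\left(f,E \right)} = \frac{2 \left(f + E\right)}{3} = \frac{2 \left(E + f\right)}{3} = \frac{2 E}{3} + \frac{2 f}{3}$)
$\frac{1}{z{\left(-52 \right)}} - b{\left(28,Y \right)} = \frac{1}{\left(-61\right) \left(-52\right)} - \left(\frac{2}{3} \left(- \frac{57}{2}\right) + \frac{2}{3} \cdot 28\right) = \frac{1}{3172} - \left(-19 + \frac{56}{3}\right) = \frac{1}{3172} - - \frac{1}{3} = \frac{1}{3172} + \frac{1}{3} = \frac{3175}{9516}$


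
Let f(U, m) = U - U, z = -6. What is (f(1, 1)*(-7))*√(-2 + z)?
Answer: 0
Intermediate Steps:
f(U, m) = 0
(f(1, 1)*(-7))*√(-2 + z) = (0*(-7))*√(-2 - 6) = 0*√(-8) = 0*(2*I*√2) = 0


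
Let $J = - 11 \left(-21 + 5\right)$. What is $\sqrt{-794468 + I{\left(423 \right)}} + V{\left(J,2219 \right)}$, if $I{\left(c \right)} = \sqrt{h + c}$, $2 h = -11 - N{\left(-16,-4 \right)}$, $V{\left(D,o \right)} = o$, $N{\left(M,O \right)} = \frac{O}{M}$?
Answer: $2219 + \frac{\sqrt{-3177872 + 3 \sqrt{742}}}{2} \approx 2219.0 + 891.32 i$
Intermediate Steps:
$J = 176$ ($J = \left(-11\right) \left(-16\right) = 176$)
$h = - \frac{45}{8}$ ($h = \frac{-11 - - \frac{4}{-16}}{2} = \frac{-11 - \left(-4\right) \left(- \frac{1}{16}\right)}{2} = \frac{-11 - \frac{1}{4}}{2} = \frac{1}{2} \left(- \frac{45}{4}\right) = - \frac{45}{8} \approx -5.625$)
$I{\left(c \right)} = \sqrt{- \frac{45}{8} + c}$
$\sqrt{-794468 + I{\left(423 \right)}} + V{\left(J,2219 \right)} = \sqrt{-794468 + \frac{\sqrt{-90 + 16 \cdot 423}}{4}} + 2219 = \sqrt{-794468 + \frac{\sqrt{-90 + 6768}}{4}} + 2219 = \sqrt{-794468 + \frac{\sqrt{6678}}{4}} + 2219 = \sqrt{-794468 + \frac{3 \sqrt{742}}{4}} + 2219 = 2219 + \sqrt{-794468 + \frac{3 \sqrt{742}}{4}}$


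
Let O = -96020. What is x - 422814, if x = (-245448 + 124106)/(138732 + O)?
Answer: -9029676455/21356 ≈ -4.2282e+5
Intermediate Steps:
x = -60671/21356 (x = (-245448 + 124106)/(138732 - 96020) = -121342/42712 = -121342*1/42712 = -60671/21356 ≈ -2.8409)
x - 422814 = -60671/21356 - 422814 = -9029676455/21356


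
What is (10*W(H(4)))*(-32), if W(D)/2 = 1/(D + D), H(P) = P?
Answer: -80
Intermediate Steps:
W(D) = 1/D (W(D) = 2/(D + D) = 2/((2*D)) = 2*(1/(2*D)) = 1/D)
(10*W(H(4)))*(-32) = (10/4)*(-32) = (10*(¼))*(-32) = (5/2)*(-32) = -80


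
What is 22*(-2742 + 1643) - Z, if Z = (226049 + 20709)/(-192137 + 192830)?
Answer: -17002112/693 ≈ -24534.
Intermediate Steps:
Z = 246758/693 ≈ 356.07
22*(-2742 + 1643) - Z = 22*(-2742 + 1643) - 1*246758/693 = 22*(-1099) - 246758/693 = -24178 - 246758/693 = -17002112/693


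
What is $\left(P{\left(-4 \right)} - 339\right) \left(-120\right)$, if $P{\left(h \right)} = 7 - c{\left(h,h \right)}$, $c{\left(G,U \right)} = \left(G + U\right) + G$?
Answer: $38400$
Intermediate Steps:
$c{\left(G,U \right)} = U + 2 G$
$P{\left(h \right)} = 7 - 3 h$ ($P{\left(h \right)} = 7 - \left(h + 2 h\right) = 7 - 3 h$)
$\left(P{\left(-4 \right)} - 339\right) \left(-120\right) = \left(\left(7 - -12\right) - 339\right) \left(-120\right) = \left(\left(7 + 12\right) - 339\right) \left(-120\right) = \left(19 - 339\right) \left(-120\right) = \left(-320\right) \left(-120\right) = 38400$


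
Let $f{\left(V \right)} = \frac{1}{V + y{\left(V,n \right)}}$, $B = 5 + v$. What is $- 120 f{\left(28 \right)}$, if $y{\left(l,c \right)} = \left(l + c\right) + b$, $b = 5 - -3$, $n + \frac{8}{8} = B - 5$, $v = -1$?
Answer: $- \frac{60}{31} \approx -1.9355$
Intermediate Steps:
$B = 4$ ($B = 5 - 1 = 4$)
$n = -2$ ($n = -1 + \left(4 - 5\right) = -1 - 1 = -2$)
$b = 8$ ($b = 5 + 3 = 8$)
$y{\left(l,c \right)} = 8 + c + l$ ($y{\left(l,c \right)} = \left(l + c\right) + 8 = \left(c + l\right) + 8 = 8 + c + l$)
$f{\left(V \right)} = \frac{1}{6 + 2 V}$ ($f{\left(V \right)} = \frac{1}{V + \left(8 - 2 + V\right)} = \frac{1}{V + \left(6 + V\right)} = \frac{1}{6 + 2 V}$)
$- 120 f{\left(28 \right)} = - 120 \frac{1}{2 \left(3 + 28\right)} = - 120 \frac{1}{2 \cdot 31} = - 120 \cdot \frac{1}{2} \cdot \frac{1}{31} = \left(-120\right) \frac{1}{62} = - \frac{60}{31}$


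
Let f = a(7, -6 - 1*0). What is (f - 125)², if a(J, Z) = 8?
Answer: 13689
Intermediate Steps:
f = 8
(f - 125)² = (8 - 125)² = (-117)² = 13689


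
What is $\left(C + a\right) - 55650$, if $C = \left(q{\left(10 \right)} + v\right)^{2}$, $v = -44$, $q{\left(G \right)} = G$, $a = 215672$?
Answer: $161178$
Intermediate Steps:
$C = 1156$ ($C = \left(10 - 44\right)^{2} = \left(-34\right)^{2} = 1156$)
$\left(C + a\right) - 55650 = \left(1156 + 215672\right) - 55650 = 216828 - 55650 = 161178$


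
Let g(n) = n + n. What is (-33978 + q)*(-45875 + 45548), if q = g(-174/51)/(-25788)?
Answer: 405911072437/36533 ≈ 1.1111e+7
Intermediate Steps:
g(n) = 2*n
q = 29/109599 (q = (2*(-174/51))/(-25788) = (2*(-174*1/51))*(-1/25788) = (2*(-58/17))*(-1/25788) = -116/17*(-1/25788) = 29/109599 ≈ 0.00026460)
(-33978 + q)*(-45875 + 45548) = (-33978 + 29/109599)*(-45875 + 45548) = -3723954793/109599*(-327) = 405911072437/36533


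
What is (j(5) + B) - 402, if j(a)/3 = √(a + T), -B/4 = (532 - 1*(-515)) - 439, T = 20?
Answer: -2819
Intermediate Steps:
B = -2432 (B = -4*((532 - 1*(-515)) - 439) = -4*((532 + 515) - 439) = -4*(1047 - 439) = -4*608 = -2432)
j(a) = 3*√(20 + a) (j(a) = 3*√(a + 20) = 3*√(20 + a))
(j(5) + B) - 402 = (3*√(20 + 5) - 2432) - 402 = (3*√25 - 2432) - 402 = (3*5 - 2432) - 402 = (15 - 2432) - 402 = -2417 - 402 = -2819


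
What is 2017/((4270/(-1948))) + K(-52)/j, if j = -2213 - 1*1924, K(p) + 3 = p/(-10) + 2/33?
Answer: -38314797427/41638905 ≈ -920.17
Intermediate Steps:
K(p) = -97/33 - p/10 (K(p) = -3 + (p/(-10) + 2/33) = -3 + (p*(-1/10) + 2*(1/33)) = -3 + (-p/10 + 2/33) = -3 + (2/33 - p/10) = -97/33 - p/10)
j = -4137 (j = -2213 - 1924 = -4137)
2017/((4270/(-1948))) + K(-52)/j = 2017/((4270/(-1948))) + (-97/33 - 1/10*(-52))/(-4137) = 2017/((4270*(-1/1948))) + (-97/33 + 26/5)*(-1/4137) = 2017/(-2135/974) + (373/165)*(-1/4137) = 2017*(-974/2135) - 373/682605 = -1964558/2135 - 373/682605 = -38314797427/41638905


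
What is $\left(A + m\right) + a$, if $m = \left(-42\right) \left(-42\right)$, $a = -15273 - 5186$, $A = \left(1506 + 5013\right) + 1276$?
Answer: $-10900$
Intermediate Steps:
$A = 7795$ ($A = 6519 + 1276 = 7795$)
$a = -20459$ ($a = -15273 - 5186 = -20459$)
$m = 1764$
$\left(A + m\right) + a = \left(7795 + 1764\right) - 20459 = 9559 - 20459 = -10900$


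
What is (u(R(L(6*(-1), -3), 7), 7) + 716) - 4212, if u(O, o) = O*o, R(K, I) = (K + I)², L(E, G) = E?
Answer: -3489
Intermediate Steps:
R(K, I) = (I + K)²
(u(R(L(6*(-1), -3), 7), 7) + 716) - 4212 = ((7 + 6*(-1))²*7 + 716) - 4212 = ((7 - 6)²*7 + 716) - 4212 = (1²*7 + 716) - 4212 = (1*7 + 716) - 4212 = (7 + 716) - 4212 = 723 - 4212 = -3489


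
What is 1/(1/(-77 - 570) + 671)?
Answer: 647/434136 ≈ 0.0014903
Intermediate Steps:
1/(1/(-77 - 570) + 671) = 1/(1/(-647) + 671) = 1/(-1/647 + 671) = 1/(434136/647) = 647/434136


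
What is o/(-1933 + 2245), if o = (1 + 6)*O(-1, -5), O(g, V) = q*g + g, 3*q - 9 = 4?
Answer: -14/117 ≈ -0.11966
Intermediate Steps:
q = 13/3 (q = 3 + (1/3)*4 = 3 + 4/3 = 13/3 ≈ 4.3333)
O(g, V) = 16*g/3 (O(g, V) = 13*g/3 + g = 16*g/3)
o = -112/3 (o = (1 + 6)*((16/3)*(-1)) = 7*(-16/3) = -112/3 ≈ -37.333)
o/(-1933 + 2245) = -112/3/(-1933 + 2245) = -112/3/312 = (1/312)*(-112/3) = -14/117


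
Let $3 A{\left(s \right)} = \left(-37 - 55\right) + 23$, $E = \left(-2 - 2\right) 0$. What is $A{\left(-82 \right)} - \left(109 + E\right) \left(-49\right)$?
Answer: $5318$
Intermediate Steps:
$E = 0$ ($E = \left(-4\right) 0 = 0$)
$A{\left(s \right)} = -23$ ($A{\left(s \right)} = \frac{\left(-37 - 55\right) + 23}{3} = \frac{-92 + 23}{3} = \frac{1}{3} \left(-69\right) = -23$)
$A{\left(-82 \right)} - \left(109 + E\right) \left(-49\right) = -23 - \left(109 + 0\right) \left(-49\right) = -23 - 109 \left(-49\right) = -23 - -5341 = -23 + 5341 = 5318$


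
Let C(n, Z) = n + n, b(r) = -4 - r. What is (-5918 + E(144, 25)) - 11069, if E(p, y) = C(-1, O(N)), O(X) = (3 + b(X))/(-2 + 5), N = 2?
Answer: -16989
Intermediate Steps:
O(X) = -⅓ - X/3 (O(X) = (3 + (-4 - X))/(-2 + 5) = (-1 - X)/3 = (-1 - X)*(⅓) = -⅓ - X/3)
C(n, Z) = 2*n
E(p, y) = -2 (E(p, y) = 2*(-1) = -2)
(-5918 + E(144, 25)) - 11069 = (-5918 - 2) - 11069 = -5920 - 11069 = -16989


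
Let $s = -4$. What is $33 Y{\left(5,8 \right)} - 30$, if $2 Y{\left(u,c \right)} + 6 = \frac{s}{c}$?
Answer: $- \frac{549}{4} \approx -137.25$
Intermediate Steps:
$Y{\left(u,c \right)} = -3 - \frac{2}{c}$ ($Y{\left(u,c \right)} = -3 + \frac{\left(-4\right) \frac{1}{c}}{2} = -3 - \frac{2}{c}$)
$33 Y{\left(5,8 \right)} - 30 = 33 \left(-3 - \frac{2}{8}\right) - 30 = 33 \left(-3 - \frac{1}{4}\right) - 30 = 33 \left(- \frac{13}{4}\right) - 30 = - \frac{429}{4} - 30 = - \frac{549}{4}$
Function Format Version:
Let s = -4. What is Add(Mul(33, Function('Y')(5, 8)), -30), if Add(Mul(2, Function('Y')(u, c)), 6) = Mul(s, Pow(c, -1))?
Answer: Rational(-549, 4) ≈ -137.25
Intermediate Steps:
Function('Y')(u, c) = Add(-3, Mul(-2, Pow(c, -1))) (Function('Y')(u, c) = Add(-3, Mul(Rational(1, 2), Mul(-4, Pow(c, -1)))) = Add(-3, Mul(-2, Pow(c, -1))))
Add(Mul(33, Function('Y')(5, 8)), -30) = Add(Mul(33, Add(-3, Mul(-2, Pow(8, -1)))), -30) = Add(Mul(33, Add(-3, Mul(-2, Rational(1, 8)))), -30) = Add(Mul(33, Add(-3, Rational(-1, 4))), -30) = Add(Mul(33, Rational(-13, 4)), -30) = Add(Rational(-429, 4), -30) = Rational(-549, 4)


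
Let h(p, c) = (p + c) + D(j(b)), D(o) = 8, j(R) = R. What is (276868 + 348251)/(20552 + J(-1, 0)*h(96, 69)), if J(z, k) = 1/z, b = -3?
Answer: 208373/6793 ≈ 30.675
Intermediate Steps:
h(p, c) = 8 + c + p (h(p, c) = (p + c) + 8 = (c + p) + 8 = 8 + c + p)
(276868 + 348251)/(20552 + J(-1, 0)*h(96, 69)) = (276868 + 348251)/(20552 + (8 + 69 + 96)/(-1)) = 625119/(20552 - 1*173) = 625119/(20552 - 173) = 625119/20379 = 625119*(1/20379) = 208373/6793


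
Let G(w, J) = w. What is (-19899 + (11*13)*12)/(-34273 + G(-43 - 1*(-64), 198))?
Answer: 18183/34252 ≈ 0.53086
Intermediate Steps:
(-19899 + (11*13)*12)/(-34273 + G(-43 - 1*(-64), 198)) = (-19899 + (11*13)*12)/(-34273 + (-43 - 1*(-64))) = (-19899 + 143*12)/(-34273 + (-43 + 64)) = (-19899 + 1716)/(-34273 + 21) = -18183/(-34252) = -18183*(-1/34252) = 18183/34252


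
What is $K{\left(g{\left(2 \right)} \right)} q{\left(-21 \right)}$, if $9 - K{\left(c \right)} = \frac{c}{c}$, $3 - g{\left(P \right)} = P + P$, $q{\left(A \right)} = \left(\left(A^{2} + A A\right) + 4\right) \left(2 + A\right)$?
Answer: $-134672$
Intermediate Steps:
$q{\left(A \right)} = \left(2 + A\right) \left(4 + 2 A^{2}\right)$ ($q{\left(A \right)} = \left(\left(A^{2} + A^{2}\right) + 4\right) \left(2 + A\right) = \left(2 A^{2} + 4\right) \left(2 + A\right) = \left(4 + 2 A^{2}\right) \left(2 + A\right) = \left(2 + A\right) \left(4 + 2 A^{2}\right)$)
$g{\left(P \right)} = 3 - 2 P$ ($g{\left(P \right)} = 3 - \left(P + P\right) = 3 - 2 P$)
$K{\left(c \right)} = 8$ ($K{\left(c \right)} = 9 - \frac{c}{c} = 9 - 1 = 8$)
$K{\left(g{\left(2 \right)} \right)} q{\left(-21 \right)} = 8 \left(8 + 2 \left(-21\right)^{3} + 4 \left(-21\right) + 4 \left(-21\right)^{2}\right) = 8 \left(8 + 2 \left(-9261\right) - 84 + 4 \cdot 441\right) = 8 \left(8 - 18522 - 84 + 1764\right) = 8 \left(-16834\right) = -134672$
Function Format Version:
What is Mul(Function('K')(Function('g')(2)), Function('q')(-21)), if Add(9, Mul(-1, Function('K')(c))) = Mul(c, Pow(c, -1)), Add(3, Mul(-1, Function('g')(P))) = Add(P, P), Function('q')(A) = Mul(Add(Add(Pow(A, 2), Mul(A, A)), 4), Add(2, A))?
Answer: -134672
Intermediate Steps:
Function('q')(A) = Mul(Add(2, A), Add(4, Mul(2, Pow(A, 2)))) (Function('q')(A) = Mul(Add(Add(Pow(A, 2), Pow(A, 2)), 4), Add(2, A)) = Mul(Add(Mul(2, Pow(A, 2)), 4), Add(2, A)) = Mul(Add(4, Mul(2, Pow(A, 2))), Add(2, A)) = Mul(Add(2, A), Add(4, Mul(2, Pow(A, 2)))))
Function('g')(P) = Add(3, Mul(-2, P)) (Function('g')(P) = Add(3, Mul(-1, Add(P, P))) = Add(3, Mul(-1, Mul(2, P))) = Add(3, Mul(-2, P)))
Function('K')(c) = 8 (Function('K')(c) = Add(9, Mul(-1, Mul(c, Pow(c, -1)))) = Add(9, Mul(-1, 1)) = Add(9, -1) = 8)
Mul(Function('K')(Function('g')(2)), Function('q')(-21)) = Mul(8, Add(8, Mul(2, Pow(-21, 3)), Mul(4, -21), Mul(4, Pow(-21, 2)))) = Mul(8, Add(8, Mul(2, -9261), -84, Mul(4, 441))) = Mul(8, Add(8, -18522, -84, 1764)) = Mul(8, -16834) = -134672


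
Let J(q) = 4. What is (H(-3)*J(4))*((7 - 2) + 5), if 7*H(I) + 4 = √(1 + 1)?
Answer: -160/7 + 40*√2/7 ≈ -14.776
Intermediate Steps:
H(I) = -4/7 + √2/7 (H(I) = -4/7 + √(1 + 1)/7 = -4/7 + √2/7)
(H(-3)*J(4))*((7 - 2) + 5) = ((-4/7 + √2/7)*4)*((7 - 2) + 5) = (-16/7 + 4*√2/7)*(5 + 5) = (-16/7 + 4*√2/7)*10 = -160/7 + 40*√2/7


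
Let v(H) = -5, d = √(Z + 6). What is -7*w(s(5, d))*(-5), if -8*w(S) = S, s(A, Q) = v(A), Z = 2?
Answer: 175/8 ≈ 21.875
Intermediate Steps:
d = 2*√2 (d = √(2 + 6) = √8 = 2*√2 ≈ 2.8284)
s(A, Q) = -5
w(S) = -S/8
-7*w(s(5, d))*(-5) = -(-7)*(-5)/8*(-5) = -7*5/8*(-5) = -35/8*(-5) = 175/8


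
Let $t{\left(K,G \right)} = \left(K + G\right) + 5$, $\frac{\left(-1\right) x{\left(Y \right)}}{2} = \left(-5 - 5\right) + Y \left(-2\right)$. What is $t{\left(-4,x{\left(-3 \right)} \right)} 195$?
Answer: $1755$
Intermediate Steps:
$x{\left(Y \right)} = 20 + 4 Y$ ($x{\left(Y \right)} = - 2 \left(\left(-5 - 5\right) + Y \left(-2\right)\right) = - 2 \left(-10 - 2 Y\right) = 20 + 4 Y$)
$t{\left(K,G \right)} = 5 + G + K$ ($t{\left(K,G \right)} = \left(G + K\right) + 5 = 5 + G + K$)
$t{\left(-4,x{\left(-3 \right)} \right)} 195 = \left(5 + \left(20 + 4 \left(-3\right)\right) - 4\right) 195 = \left(5 + \left(20 - 12\right) - 4\right) 195 = \left(5 + 8 - 4\right) 195 = 9 \cdot 195 = 1755$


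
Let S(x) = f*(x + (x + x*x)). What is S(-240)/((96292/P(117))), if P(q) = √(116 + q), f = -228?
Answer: -24480*√233/181 ≈ -2064.5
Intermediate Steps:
S(x) = -456*x - 228*x² (S(x) = -228*(x + (x + x*x)) = -228*(x + (x + x²)) = -228*(x² + 2*x) = -456*x - 228*x²)
S(-240)/((96292/P(117))) = (-228*(-240)*(2 - 240))/((96292/(√(116 + 117)))) = (-228*(-240)*(-238))/((96292/(√233))) = -13023360*√233/96292 = -24480*√233/181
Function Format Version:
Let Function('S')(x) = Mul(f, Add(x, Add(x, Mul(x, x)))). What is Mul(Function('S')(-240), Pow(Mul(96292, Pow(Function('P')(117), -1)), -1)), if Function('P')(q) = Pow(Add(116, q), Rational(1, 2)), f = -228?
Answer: Mul(Rational(-24480, 181), Pow(233, Rational(1, 2))) ≈ -2064.5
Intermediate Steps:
Function('S')(x) = Add(Mul(-456, x), Mul(-228, Pow(x, 2))) (Function('S')(x) = Mul(-228, Add(x, Add(x, Mul(x, x)))) = Mul(-228, Add(x, Add(x, Pow(x, 2)))) = Mul(-228, Add(Pow(x, 2), Mul(2, x))) = Add(Mul(-456, x), Mul(-228, Pow(x, 2))))
Mul(Function('S')(-240), Pow(Mul(96292, Pow(Function('P')(117), -1)), -1)) = Mul(Mul(-228, -240, Add(2, -240)), Pow(Mul(96292, Pow(Pow(Add(116, 117), Rational(1, 2)), -1)), -1)) = Mul(Mul(-228, -240, -238), Pow(Mul(96292, Pow(Pow(233, Rational(1, 2)), -1)), -1)) = Mul(-13023360, Pow(Mul(96292, Mul(Rational(1, 233), Pow(233, Rational(1, 2)))), -1)) = Mul(-13023360, Pow(Mul(Rational(96292, 233), Pow(233, Rational(1, 2))), -1)) = Mul(-13023360, Mul(Rational(1, 96292), Pow(233, Rational(1, 2)))) = Mul(Rational(-24480, 181), Pow(233, Rational(1, 2)))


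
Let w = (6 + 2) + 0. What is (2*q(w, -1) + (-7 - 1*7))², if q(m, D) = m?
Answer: 4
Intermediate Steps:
w = 8 (w = 8 + 0 = 8)
(2*q(w, -1) + (-7 - 1*7))² = (2*8 + (-7 - 1*7))² = (16 + (-7 - 7))² = (16 - 14)² = 2² = 4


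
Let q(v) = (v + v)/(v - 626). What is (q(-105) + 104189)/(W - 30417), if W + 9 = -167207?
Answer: -76162369/144469723 ≈ -0.52719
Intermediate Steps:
W = -167216 (W = -9 - 167207 = -167216)
q(v) = 2*v/(-626 + v) (q(v) = (2*v)/(-626 + v) = 2*v/(-626 + v))
(q(-105) + 104189)/(W - 30417) = (2*(-105)/(-626 - 105) + 104189)/(-167216 - 30417) = (2*(-105)/(-731) + 104189)/(-197633) = (2*(-105)*(-1/731) + 104189)*(-1/197633) = (210/731 + 104189)*(-1/197633) = (76162369/731)*(-1/197633) = -76162369/144469723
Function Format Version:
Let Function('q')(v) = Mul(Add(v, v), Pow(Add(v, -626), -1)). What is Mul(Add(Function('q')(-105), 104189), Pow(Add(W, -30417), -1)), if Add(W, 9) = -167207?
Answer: Rational(-76162369, 144469723) ≈ -0.52719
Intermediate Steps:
W = -167216 (W = Add(-9, -167207) = -167216)
Function('q')(v) = Mul(2, v, Pow(Add(-626, v), -1)) (Function('q')(v) = Mul(Mul(2, v), Pow(Add(-626, v), -1)) = Mul(2, v, Pow(Add(-626, v), -1)))
Mul(Add(Function('q')(-105), 104189), Pow(Add(W, -30417), -1)) = Mul(Add(Mul(2, -105, Pow(Add(-626, -105), -1)), 104189), Pow(Add(-167216, -30417), -1)) = Mul(Add(Mul(2, -105, Pow(-731, -1)), 104189), Pow(-197633, -1)) = Mul(Add(Mul(2, -105, Rational(-1, 731)), 104189), Rational(-1, 197633)) = Mul(Add(Rational(210, 731), 104189), Rational(-1, 197633)) = Mul(Rational(76162369, 731), Rational(-1, 197633)) = Rational(-76162369, 144469723)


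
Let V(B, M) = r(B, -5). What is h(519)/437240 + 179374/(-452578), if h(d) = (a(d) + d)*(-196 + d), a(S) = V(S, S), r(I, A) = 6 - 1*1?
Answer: -13454089/1455038270 ≈ -0.0092466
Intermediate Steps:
r(I, A) = 5 (r(I, A) = 6 - 1 = 5)
V(B, M) = 5
a(S) = 5
h(d) = (-196 + d)*(5 + d) (h(d) = (5 + d)*(-196 + d) = (-196 + d)*(5 + d))
h(519)/437240 + 179374/(-452578) = (-980 + 519**2 - 191*519)/437240 + 179374/(-452578) = (-980 + 269361 - 99129)*(1/437240) + 179374*(-1/452578) = 169252*(1/437240) - 89687/226289 = 2489/6430 - 89687/226289 = -13454089/1455038270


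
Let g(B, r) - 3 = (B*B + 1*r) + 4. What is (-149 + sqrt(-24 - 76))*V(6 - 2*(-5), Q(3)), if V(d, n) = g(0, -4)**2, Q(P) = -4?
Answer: -1341 + 90*I ≈ -1341.0 + 90.0*I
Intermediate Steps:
g(B, r) = 7 + r + B**2 (g(B, r) = 3 + ((B*B + 1*r) + 4) = 3 + ((B**2 + r) + 4) = 3 + ((r + B**2) + 4) = 3 + (4 + r + B**2) = 7 + r + B**2)
V(d, n) = 9 (V(d, n) = (7 - 4 + 0**2)**2 = (7 - 4 + 0)**2 = 3**2 = 9)
(-149 + sqrt(-24 - 76))*V(6 - 2*(-5), Q(3)) = (-149 + sqrt(-24 - 76))*9 = (-149 + sqrt(-100))*9 = (-149 + 10*I)*9 = -1341 + 90*I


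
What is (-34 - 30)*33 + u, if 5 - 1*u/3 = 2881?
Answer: -10740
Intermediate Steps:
u = -8628 (u = 15 - 3*2881 = 15 - 8643 = -8628)
(-34 - 30)*33 + u = (-34 - 30)*33 - 8628 = -64*33 - 8628 = -2112 - 8628 = -10740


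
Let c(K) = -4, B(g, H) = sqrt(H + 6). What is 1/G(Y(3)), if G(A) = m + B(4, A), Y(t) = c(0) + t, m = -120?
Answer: -24/2879 - sqrt(5)/14395 ≈ -0.0084916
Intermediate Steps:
B(g, H) = sqrt(6 + H)
Y(t) = -4 + t
G(A) = -120 + sqrt(6 + A)
1/G(Y(3)) = 1/(-120 + sqrt(6 + (-4 + 3))) = 1/(-120 + sqrt(6 - 1)) = 1/(-120 + sqrt(5))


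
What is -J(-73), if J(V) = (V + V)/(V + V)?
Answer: -1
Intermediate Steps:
J(V) = 1 (J(V) = (2*V)/((2*V)) = (2*V)*(1/(2*V)) = 1)
-J(-73) = -1*1 = -1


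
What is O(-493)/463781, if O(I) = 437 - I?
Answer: 930/463781 ≈ 0.0020053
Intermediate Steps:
O(-493)/463781 = (437 - 1*(-493))/463781 = (437 + 493)*(1/463781) = 930*(1/463781) = 930/463781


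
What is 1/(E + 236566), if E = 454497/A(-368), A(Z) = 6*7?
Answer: 14/3463423 ≈ 4.0422e-6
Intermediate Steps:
A(Z) = 42
E = 151499/14 (E = 454497/42 = 454497*(1/42) = 151499/14 ≈ 10821.)
1/(E + 236566) = 1/(151499/14 + 236566) = 1/(3463423/14) = 14/3463423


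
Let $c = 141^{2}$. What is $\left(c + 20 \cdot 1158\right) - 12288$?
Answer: $30753$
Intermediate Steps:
$c = 19881$
$\left(c + 20 \cdot 1158\right) - 12288 = \left(19881 + 20 \cdot 1158\right) - 12288 = \left(19881 + 23160\right) - 12288 = 43041 - 12288 = 30753$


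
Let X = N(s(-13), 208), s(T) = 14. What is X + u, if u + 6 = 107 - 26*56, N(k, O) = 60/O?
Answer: -70445/52 ≈ -1354.7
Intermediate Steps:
X = 15/52 (X = 60/208 = 60*(1/208) = 15/52 ≈ 0.28846)
u = -1355 (u = -6 + (107 - 26*56) = -6 + (107 - 1456) = -6 - 1349 = -1355)
X + u = 15/52 - 1355 = -70445/52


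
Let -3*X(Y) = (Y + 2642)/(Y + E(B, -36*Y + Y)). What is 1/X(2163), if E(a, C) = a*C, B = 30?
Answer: 6806961/4805 ≈ 1416.6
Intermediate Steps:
E(a, C) = C*a
X(Y) = (2642 + Y)/(3147*Y) (X(Y) = -(Y + 2642)/(3*(Y + (-36*Y + Y)*30)) = -(2642 + Y)/(3*(Y - 35*Y*30)) = -(2642 + Y)/(3*(Y - 1050*Y)) = -(2642 + Y)/(3*((-1049*Y))) = -(2642 + Y)*(-1/(1049*Y))/3 = -(-1)*(2642 + Y)/(3147*Y) = (2642 + Y)/(3147*Y))
1/X(2163) = 1/((1/3147)*(2642 + 2163)/2163) = 1/((1/3147)*(1/2163)*4805) = 1/(4805/6806961) = 6806961/4805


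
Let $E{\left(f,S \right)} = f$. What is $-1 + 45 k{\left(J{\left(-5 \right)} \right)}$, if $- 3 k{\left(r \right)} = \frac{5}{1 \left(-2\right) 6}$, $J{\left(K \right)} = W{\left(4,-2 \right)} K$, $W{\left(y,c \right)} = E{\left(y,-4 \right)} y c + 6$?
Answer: $\frac{21}{4} \approx 5.25$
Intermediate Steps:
$W{\left(y,c \right)} = 6 + c y^{2}$ ($W{\left(y,c \right)} = y y c + 6 = y^{2} c + 6 = c y^{2} + 6 = 6 + c y^{2}$)
$J{\left(K \right)} = - 26 K$ ($J{\left(K \right)} = \left(6 - 2 \cdot 4^{2}\right) K = \left(6 - 32\right) K = - 26 K$)
$k{\left(r \right)} = \frac{5}{36}$ ($k{\left(r \right)} = - \frac{5 \frac{1}{1 \left(-2\right) 6}}{3} = - \frac{5 \frac{1}{\left(-2\right) 6}}{3} = - \frac{5 \frac{1}{-12}}{3} = - \frac{5 \left(- \frac{1}{12}\right)}{3} = \left(- \frac{1}{3}\right) \left(- \frac{5}{12}\right) = \frac{5}{36}$)
$-1 + 45 k{\left(J{\left(-5 \right)} \right)} = -1 + 45 \cdot \frac{5}{36} = -1 + \frac{25}{4} = \frac{21}{4}$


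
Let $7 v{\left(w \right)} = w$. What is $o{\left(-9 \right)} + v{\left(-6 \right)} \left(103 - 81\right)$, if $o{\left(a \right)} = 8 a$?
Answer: $- \frac{636}{7} \approx -90.857$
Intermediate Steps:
$v{\left(w \right)} = \frac{w}{7}$
$o{\left(-9 \right)} + v{\left(-6 \right)} \left(103 - 81\right) = 8 \left(-9\right) + \frac{1}{7} \left(-6\right) \left(103 - 81\right) = -72 - \frac{6 \left(103 - 81\right)}{7} = -72 - \frac{132}{7} = - \frac{636}{7}$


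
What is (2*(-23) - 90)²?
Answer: 18496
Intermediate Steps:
(2*(-23) - 90)² = (-46 - 90)² = (-136)² = 18496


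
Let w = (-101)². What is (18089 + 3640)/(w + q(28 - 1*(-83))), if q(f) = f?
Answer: 21729/10312 ≈ 2.1072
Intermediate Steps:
w = 10201
(18089 + 3640)/(w + q(28 - 1*(-83))) = (18089 + 3640)/(10201 + (28 - 1*(-83))) = 21729/(10201 + (28 + 83)) = 21729/(10201 + 111) = 21729/10312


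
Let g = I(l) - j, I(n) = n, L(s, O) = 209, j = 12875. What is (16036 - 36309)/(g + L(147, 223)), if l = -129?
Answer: 20273/12795 ≈ 1.5844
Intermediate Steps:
g = -13004 (g = -129 - 1*12875 = -129 - 12875 = -13004)
(16036 - 36309)/(g + L(147, 223)) = (16036 - 36309)/(-13004 + 209) = -20273/(-12795) = -20273*(-1/12795) = 20273/12795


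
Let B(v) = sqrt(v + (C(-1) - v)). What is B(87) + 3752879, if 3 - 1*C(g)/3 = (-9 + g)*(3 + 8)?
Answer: 3752879 + sqrt(339) ≈ 3.7529e+6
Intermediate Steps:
C(g) = 306 - 33*g (C(g) = 9 - 3*(-9 + g)*(3 + 8) = 9 - 3*(-9 + g)*11 = 9 - 3*(-99 + 11*g) = 9 + (297 - 33*g) = 306 - 33*g)
B(v) = sqrt(339) (B(v) = sqrt(v + ((306 - 33*(-1)) - v)) = sqrt(v + ((306 + 33) - v)) = sqrt(v + (339 - v)) = sqrt(339))
B(87) + 3752879 = sqrt(339) + 3752879 = 3752879 + sqrt(339)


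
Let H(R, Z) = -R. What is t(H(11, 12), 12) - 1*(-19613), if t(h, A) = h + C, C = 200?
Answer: 19802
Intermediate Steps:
t(h, A) = 200 + h (t(h, A) = h + 200 = 200 + h)
t(H(11, 12), 12) - 1*(-19613) = (200 - 1*11) - 1*(-19613) = (200 - 11) + 19613 = 189 + 19613 = 19802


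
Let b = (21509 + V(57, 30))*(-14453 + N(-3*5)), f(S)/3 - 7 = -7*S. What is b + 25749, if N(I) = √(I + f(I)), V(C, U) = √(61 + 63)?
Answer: -310843828 - 28906*√31 + 2*√9951 + 21509*√321 ≈ -3.1062e+8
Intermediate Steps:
V(C, U) = 2*√31 (V(C, U) = √124 = 2*√31)
f(S) = 21 - 21*S (f(S) = 21 + 3*(-7*S) = 21 - 21*S)
N(I) = √(21 - 20*I) (N(I) = √(I + (21 - 21*I)) = √(21 - 20*I))
b = (-14453 + √321)*(21509 + 2*√31) (b = (21509 + 2*√31)*(-14453 + √(21 - (-60)*5)) = (21509 + 2*√31)*(-14453 + √(21 - 20*(-15))) = (21509 + 2*√31)*(-14453 + √(21 + 300)) = (21509 + 2*√31)*(-14453 + √321) = (-14453 + √321)*(21509 + 2*√31) ≈ -3.1064e+8)
b + 25749 = (-310869577 - 28906*√31 + 2*√9951 + 21509*√321) + 25749 = -310843828 - 28906*√31 + 2*√9951 + 21509*√321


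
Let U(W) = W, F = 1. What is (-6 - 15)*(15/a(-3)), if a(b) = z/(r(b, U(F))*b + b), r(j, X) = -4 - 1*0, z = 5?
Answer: -567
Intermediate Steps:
r(j, X) = -4 (r(j, X) = -4 + 0 = -4)
a(b) = -5/(3*b) (a(b) = 5/(-4*b + b) = 5/((-3*b)) = 5*(-1/(3*b)) = -5/(3*b))
(-6 - 15)*(15/a(-3)) = (-6 - 15)*(15/((-5/3/(-3)))) = -315/((-5/3*(-1/3))) = -315/5/9 = -315*9/5 = -21*27 = -567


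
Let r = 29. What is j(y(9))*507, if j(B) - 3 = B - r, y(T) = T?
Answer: -8619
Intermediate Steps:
j(B) = -26 + B (j(B) = 3 + (B - 1*29) = 3 + (B - 29) = 3 + (-29 + B) = -26 + B)
j(y(9))*507 = (-26 + 9)*507 = -17*507 = -8619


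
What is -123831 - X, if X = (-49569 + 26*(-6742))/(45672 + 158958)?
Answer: -25339312669/204630 ≈ -1.2383e+5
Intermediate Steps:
X = -224861/204630 (X = (-49569 - 175292)/204630 = -224861*1/204630 = -224861/204630 ≈ -1.0989)
-123831 - X = -123831 - 1*(-224861/204630) = -123831 + 224861/204630 = -25339312669/204630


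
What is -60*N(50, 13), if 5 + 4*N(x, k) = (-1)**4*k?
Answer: -120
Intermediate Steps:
N(x, k) = -5/4 + k/4 (N(x, k) = -5/4 + ((-1)**4*k)/4 = -5/4 + (1*k)/4 = -5/4 + k/4)
-60*N(50, 13) = -60*(-5/4 + (1/4)*13) = -60*(-5/4 + 13/4) = -60*2 = -120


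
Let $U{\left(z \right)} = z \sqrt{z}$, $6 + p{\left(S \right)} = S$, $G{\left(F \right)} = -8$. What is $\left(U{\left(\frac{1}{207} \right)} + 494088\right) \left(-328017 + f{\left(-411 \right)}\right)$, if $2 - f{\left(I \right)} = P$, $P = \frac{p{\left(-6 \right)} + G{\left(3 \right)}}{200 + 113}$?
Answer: $- \frac{50727360293400}{313} - \frac{102668675 \sqrt{23}}{4470579} \approx -1.6207 \cdot 10^{11}$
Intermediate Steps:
$p{\left(S \right)} = -6 + S$
$P = - \frac{20}{313}$ ($P = \frac{\left(-6 - 6\right) - 8}{200 + 113} = \frac{-12 - 8}{313} = \left(-20\right) \frac{1}{313} = - \frac{20}{313} \approx -0.063898$)
$f{\left(I \right)} = \frac{646}{313}$ ($f{\left(I \right)} = 2 - - \frac{20}{313} = 2 + \frac{20}{313} = \frac{646}{313}$)
$U{\left(z \right)} = z^{\frac{3}{2}}$
$\left(U{\left(\frac{1}{207} \right)} + 494088\right) \left(-328017 + f{\left(-411 \right)}\right) = \left(\left(\frac{1}{207}\right)^{\frac{3}{2}} + 494088\right) \left(-328017 + \frac{646}{313}\right) = \left(\left(\frac{1}{207}\right)^{\frac{3}{2}} + 494088\right) \left(- \frac{102668675}{313}\right) = \left(\frac{\sqrt{23}}{14283} + 494088\right) \left(- \frac{102668675}{313}\right) = \left(494088 + \frac{\sqrt{23}}{14283}\right) \left(- \frac{102668675}{313}\right) = - \frac{50727360293400}{313} - \frac{102668675 \sqrt{23}}{4470579}$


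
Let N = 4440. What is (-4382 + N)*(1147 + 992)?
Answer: 124062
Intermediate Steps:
(-4382 + N)*(1147 + 992) = (-4382 + 4440)*(1147 + 992) = 58*2139 = 124062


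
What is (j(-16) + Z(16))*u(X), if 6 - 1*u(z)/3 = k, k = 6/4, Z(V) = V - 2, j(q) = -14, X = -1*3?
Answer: 0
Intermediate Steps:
X = -3
Z(V) = -2 + V
k = 3/2 (k = (¼)*6 = 3/2 ≈ 1.5000)
u(z) = 27/2 (u(z) = 18 - 3*3/2 = 18 - 9/2 = 27/2)
(j(-16) + Z(16))*u(X) = (-14 + (-2 + 16))*(27/2) = (-14 + 14)*(27/2) = 0*(27/2) = 0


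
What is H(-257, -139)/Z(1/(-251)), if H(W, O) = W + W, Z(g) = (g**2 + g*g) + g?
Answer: 32382514/249 ≈ 1.3005e+5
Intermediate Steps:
Z(g) = g + 2*g**2 (Z(g) = (g**2 + g**2) + g = 2*g**2 + g = g + 2*g**2)
H(W, O) = 2*W
H(-257, -139)/Z(1/(-251)) = (2*(-257))/(((1 + 2/(-251))/(-251))) = -514*(-251/(1 + 2*(-1/251))) = -514*(-251/(1 - 2/251)) = -514/((-1/251*249/251)) = -514/(-249/63001) = -514*(-63001/249) = 32382514/249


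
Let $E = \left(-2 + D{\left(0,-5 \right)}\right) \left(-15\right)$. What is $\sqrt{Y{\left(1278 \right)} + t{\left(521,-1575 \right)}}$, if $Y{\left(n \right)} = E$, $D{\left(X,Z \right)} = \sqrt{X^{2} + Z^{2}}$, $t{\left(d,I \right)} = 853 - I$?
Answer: $\sqrt{2383} \approx 48.816$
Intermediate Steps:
$E = -45$ ($E = \left(-2 + \sqrt{0^{2} + \left(-5\right)^{2}}\right) \left(-15\right) = \left(-2 + \sqrt{0 + 25}\right) \left(-15\right) = \left(-2 + \sqrt{25}\right) \left(-15\right) = \left(-2 + 5\right) \left(-15\right) = 3 \left(-15\right) = -45$)
$Y{\left(n \right)} = -45$
$\sqrt{Y{\left(1278 \right)} + t{\left(521,-1575 \right)}} = \sqrt{-45 + \left(853 - -1575\right)} = \sqrt{-45 + \left(853 + 1575\right)} = \sqrt{-45 + 2428} = \sqrt{2383}$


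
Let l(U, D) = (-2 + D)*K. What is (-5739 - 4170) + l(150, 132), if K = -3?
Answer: -10299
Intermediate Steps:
l(U, D) = 6 - 3*D (l(U, D) = (-2 + D)*(-3) = 6 - 3*D)
(-5739 - 4170) + l(150, 132) = (-5739 - 4170) + (6 - 3*132) = -9909 + (6 - 396) = -9909 - 390 = -10299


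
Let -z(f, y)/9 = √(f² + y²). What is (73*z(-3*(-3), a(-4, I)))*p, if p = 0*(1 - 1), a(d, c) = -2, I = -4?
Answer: 0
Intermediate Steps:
z(f, y) = -9*√(f² + y²)
p = 0 (p = 0*0 = 0)
(73*z(-3*(-3), a(-4, I)))*p = (73*(-9*√((-3*(-3))² + (-2)²)))*0 = (73*(-9*√(9² + 4)))*0 = (73*(-9*√(81 + 4)))*0 = (73*(-9*√85))*0 = -657*√85*0 = 0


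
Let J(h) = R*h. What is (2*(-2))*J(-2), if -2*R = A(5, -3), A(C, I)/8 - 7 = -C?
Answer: -64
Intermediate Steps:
A(C, I) = 56 - 8*C (A(C, I) = 56 + 8*(-C) = 56 - 8*C)
R = -8 (R = -(56 - 8*5)/2 = -(56 - 40)/2 = -1/2*16 = -8)
J(h) = -8*h
(2*(-2))*J(-2) = (2*(-2))*(-8*(-2)) = -4*16 = -64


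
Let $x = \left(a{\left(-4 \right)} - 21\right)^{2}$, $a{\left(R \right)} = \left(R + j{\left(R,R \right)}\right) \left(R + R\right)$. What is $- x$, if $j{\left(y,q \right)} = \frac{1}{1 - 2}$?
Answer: $-361$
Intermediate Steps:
$j{\left(y,q \right)} = -1$ ($j{\left(y,q \right)} = \frac{1}{-1} = -1$)
$a{\left(R \right)} = 2 R \left(-1 + R\right)$ ($a{\left(R \right)} = \left(R - 1\right) \left(R + R\right) = \left(-1 + R\right) 2 R = 2 R \left(-1 + R\right)$)
$x = 361$ ($x = \left(2 \left(-4\right) \left(-1 - 4\right) - 21\right)^{2} = \left(2 \left(-4\right) \left(-5\right) - 21\right)^{2} = \left(40 - 21\right)^{2} = 19^{2} = 361$)
$- x = \left(-1\right) 361 = -361$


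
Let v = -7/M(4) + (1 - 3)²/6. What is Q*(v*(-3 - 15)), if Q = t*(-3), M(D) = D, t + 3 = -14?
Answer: 1989/2 ≈ 994.50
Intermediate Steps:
t = -17 (t = -3 - 14 = -17)
v = -13/12 (v = -7/4 + (1 - 3)²/6 = -7*¼ + (-2)²*(⅙) = -7/4 + 4*(⅙) = -7/4 + ⅔ = -13/12 ≈ -1.0833)
Q = 51 (Q = -17*(-3) = 51)
Q*(v*(-3 - 15)) = 51*(-13*(-3 - 15)/12) = 51*(-13/12*(-18)) = 51*(39/2) = 1989/2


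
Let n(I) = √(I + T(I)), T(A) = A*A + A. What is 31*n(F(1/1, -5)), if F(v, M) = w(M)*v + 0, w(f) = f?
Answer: 31*√15 ≈ 120.06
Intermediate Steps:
T(A) = A + A² (T(A) = A² + A = A + A²)
F(v, M) = M*v (F(v, M) = M*v + 0 = M*v)
n(I) = √(I + I*(1 + I))
31*n(F(1/1, -5)) = 31*√((-5/1)*(2 - 5/1)) = 31*√((-5*1)*(2 - 5*1)) = 31*√(-5*(2 - 5)) = 31*√(-5*(-3)) = 31*√15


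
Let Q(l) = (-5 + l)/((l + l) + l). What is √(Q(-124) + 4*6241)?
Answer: √95962949/62 ≈ 158.00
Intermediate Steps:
Q(l) = (-5 + l)/(3*l) (Q(l) = (-5 + l)/(2*l + l) = (-5 + l)/((3*l)) = (-5 + l)*(1/(3*l)) = (-5 + l)/(3*l))
√(Q(-124) + 4*6241) = √((⅓)*(-5 - 124)/(-124) + 4*6241) = √((⅓)*(-1/124)*(-129) + 24964) = √(43/124 + 24964) = √(3095579/124) = √95962949/62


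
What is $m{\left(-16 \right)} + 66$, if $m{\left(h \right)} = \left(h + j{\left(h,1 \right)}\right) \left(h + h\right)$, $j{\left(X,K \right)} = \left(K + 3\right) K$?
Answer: $450$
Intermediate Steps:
$j{\left(X,K \right)} = K \left(3 + K\right)$ ($j{\left(X,K \right)} = \left(3 + K\right) K = K \left(3 + K\right)$)
$m{\left(h \right)} = 2 h \left(4 + h\right)$ ($m{\left(h \right)} = \left(h + 1 \left(3 + 1\right)\right) \left(h + h\right) = \left(h + 1 \cdot 4\right) 2 h = \left(h + 4\right) 2 h = \left(4 + h\right) 2 h = 2 h \left(4 + h\right)$)
$m{\left(-16 \right)} + 66 = 2 \left(-16\right) \left(4 - 16\right) + 66 = 2 \left(-16\right) \left(-12\right) + 66 = 384 + 66 = 450$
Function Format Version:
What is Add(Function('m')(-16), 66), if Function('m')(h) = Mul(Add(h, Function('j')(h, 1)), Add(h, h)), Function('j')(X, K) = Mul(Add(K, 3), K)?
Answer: 450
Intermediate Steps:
Function('j')(X, K) = Mul(K, Add(3, K)) (Function('j')(X, K) = Mul(Add(3, K), K) = Mul(K, Add(3, K)))
Function('m')(h) = Mul(2, h, Add(4, h)) (Function('m')(h) = Mul(Add(h, Mul(1, Add(3, 1))), Add(h, h)) = Mul(Add(h, Mul(1, 4)), Mul(2, h)) = Mul(Add(h, 4), Mul(2, h)) = Mul(Add(4, h), Mul(2, h)) = Mul(2, h, Add(4, h)))
Add(Function('m')(-16), 66) = Add(Mul(2, -16, Add(4, -16)), 66) = Add(Mul(2, -16, -12), 66) = Add(384, 66) = 450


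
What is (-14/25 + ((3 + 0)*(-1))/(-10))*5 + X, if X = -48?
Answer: -493/10 ≈ -49.300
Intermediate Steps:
(-14/25 + ((3 + 0)*(-1))/(-10))*5 + X = (-14/25 + ((3 + 0)*(-1))/(-10))*5 - 48 = (-14*1/25 + (3*(-1))*(-⅒))*5 - 48 = (-14/25 - 3*(-⅒))*5 - 48 = (-14/25 + 3/10)*5 - 48 = -13/50*5 - 48 = -13/10 - 48 = -493/10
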